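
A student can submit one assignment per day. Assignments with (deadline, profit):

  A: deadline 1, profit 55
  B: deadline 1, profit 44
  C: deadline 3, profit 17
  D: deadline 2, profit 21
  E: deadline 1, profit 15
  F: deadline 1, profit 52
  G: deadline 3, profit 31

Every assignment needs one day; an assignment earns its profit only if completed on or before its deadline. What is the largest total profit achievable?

Sort by profit descending; place each in the latest free slot ≤ its deadline.
Profit order: A=55 F=52 B=44 G=31 D=21 C=17 E=15
Assign: A→slot 1, F skipped, B skipped, G→slot 3, D→slot 2, C skipped, E skipped.
Slots: [1:A] [2:D] [3:G]
Profit = 55 + 21 + 31 = 107

107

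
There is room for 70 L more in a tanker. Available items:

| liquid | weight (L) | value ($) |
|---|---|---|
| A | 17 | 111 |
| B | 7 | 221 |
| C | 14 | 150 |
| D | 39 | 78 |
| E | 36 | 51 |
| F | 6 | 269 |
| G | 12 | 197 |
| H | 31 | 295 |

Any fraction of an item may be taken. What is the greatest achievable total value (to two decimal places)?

1132.00

Order: F (269/6=44.83) > B (221/7=31.57) > G (197/12=16.42) > C (150/14=10.71) > H (295/31=9.52) > A (111/17=6.53) > D (78/39=2.00) > E (51/36=1.42)
Fill: take F (6 @ 269) → take B (7 @ 221) → take G (12 @ 197) → take C (14 @ 150) → take H (31 @ 295); 70/70 used.
Total value = 1132.00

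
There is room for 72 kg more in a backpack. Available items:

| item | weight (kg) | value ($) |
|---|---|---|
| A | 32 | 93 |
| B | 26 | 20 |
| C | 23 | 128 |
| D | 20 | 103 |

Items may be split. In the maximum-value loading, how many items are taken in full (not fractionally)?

2

Ratios (sorted): C 5.57, D 5.15, A 2.91, B 0.77
take C (23 @ 128); take D (20 @ 103); take 29/32 of A → 84.28. Capacity used 72/72.
2 item(s) taken whole; one partial (take 29/32 of A).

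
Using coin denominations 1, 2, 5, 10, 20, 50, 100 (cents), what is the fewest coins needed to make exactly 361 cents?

Greedy: take as many of the largest coin as possible, then repeat with the remainder.
361 − 3×100→61 − 1×50→11 − 1×10→1 − 1×1→0
Total coins = 3 + 1 + 1 + 1 = 6

6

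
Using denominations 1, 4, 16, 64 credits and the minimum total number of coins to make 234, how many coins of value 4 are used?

2

234 = 3×64 + 2×16 + 2×4 + 2×1
Count of 4: 2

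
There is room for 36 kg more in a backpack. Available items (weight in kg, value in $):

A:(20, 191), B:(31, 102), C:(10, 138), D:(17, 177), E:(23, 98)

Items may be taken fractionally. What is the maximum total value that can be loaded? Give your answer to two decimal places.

Ratios (sorted): C 13.80, D 10.41, A 9.55, E 4.26, B 3.29
take C (10 @ 138); take D (17 @ 177); take 9/20 of A → 85.95. Capacity used 36/36.
Total value = 400.95

400.95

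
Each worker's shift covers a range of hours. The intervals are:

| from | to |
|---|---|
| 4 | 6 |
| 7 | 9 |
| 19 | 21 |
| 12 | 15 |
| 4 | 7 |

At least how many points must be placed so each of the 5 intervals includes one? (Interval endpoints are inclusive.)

Process intervals by earliest right end; each time one isn't hit yet, stab at its right endpoint.
Sorted: [4,6] [4,7] [7,9] [12,15] [19,21]
{[4,6],[4,7]} hit by 6; {[7,9]} hit by 9; {[12,15]} hit by 15; {[19,21]} hit by 21.
Points: 6, 9, 15, 21 (4 total).

4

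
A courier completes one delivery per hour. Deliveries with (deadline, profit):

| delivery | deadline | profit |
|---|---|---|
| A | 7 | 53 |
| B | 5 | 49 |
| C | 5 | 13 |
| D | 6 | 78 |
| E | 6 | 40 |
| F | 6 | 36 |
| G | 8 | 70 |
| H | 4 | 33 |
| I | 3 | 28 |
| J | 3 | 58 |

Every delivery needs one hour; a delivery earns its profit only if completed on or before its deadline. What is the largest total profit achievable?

417

Sort by profit descending; place each in the latest free slot ≤ its deadline.
By profit: D(d6,78), G(d8,70), J(d3,58), A(d7,53), B(d5,49), E(d6,40), F(d6,36), H(d4,33), I(d3,28), C(d5,13)
D→slot 6; G→slot 8; J→slot 3; A→slot 7; B→slot 5; E→slot 4; F→slot 2; H→slot 1; I skipped; C skipped.
Profit = 33 + 36 + 58 + 40 + 49 + 78 + 53 + 70 = 417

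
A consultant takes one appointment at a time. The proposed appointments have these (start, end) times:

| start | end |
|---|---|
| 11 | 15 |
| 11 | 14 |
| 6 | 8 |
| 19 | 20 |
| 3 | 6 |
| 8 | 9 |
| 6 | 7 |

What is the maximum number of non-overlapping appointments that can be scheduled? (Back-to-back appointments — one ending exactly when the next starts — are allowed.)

By end time: (3,6), (6,7), (6,8), (8,9), (11,14), (11,15), (19,20).
Pick (3,6); next start ≥ 6 → (6,7); next start ≥ 7 → (8,9); next start ≥ 9 → (11,14); next start ≥ 14 → (19,20).
Selected 5 appointments.

5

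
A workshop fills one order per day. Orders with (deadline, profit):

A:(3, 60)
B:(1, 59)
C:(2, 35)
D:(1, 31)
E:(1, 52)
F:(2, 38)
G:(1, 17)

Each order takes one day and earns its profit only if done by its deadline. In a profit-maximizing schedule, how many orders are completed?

Profit order: A=60 B=59 E=52 F=38 C=35 D=31 G=17
Assign: A→slot 3, B→slot 1, E skipped, F→slot 2, C skipped, D skipped, G skipped.
Slots: [1:B] [2:F] [3:A]
3 of 7 scheduled.

3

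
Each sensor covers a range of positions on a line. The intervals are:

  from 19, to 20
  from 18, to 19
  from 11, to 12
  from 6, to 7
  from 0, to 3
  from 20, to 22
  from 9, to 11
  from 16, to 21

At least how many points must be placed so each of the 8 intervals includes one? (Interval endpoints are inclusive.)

Process intervals by earliest right end; each time one isn't hit yet, stab at its right endpoint.
Sorted: [0,3] [6,7] [9,11] [11,12] [18,19] [19,20] [16,21] [20,22]
{[0,3]} hit by 3; {[6,7]} hit by 7; {[9,11],[11,12]} hit by 11; {[18,19],[19,20],[16,21]} hit by 19; {[20,22]} hit by 22.
Points: 3, 7, 11, 19, 22 (5 total).

5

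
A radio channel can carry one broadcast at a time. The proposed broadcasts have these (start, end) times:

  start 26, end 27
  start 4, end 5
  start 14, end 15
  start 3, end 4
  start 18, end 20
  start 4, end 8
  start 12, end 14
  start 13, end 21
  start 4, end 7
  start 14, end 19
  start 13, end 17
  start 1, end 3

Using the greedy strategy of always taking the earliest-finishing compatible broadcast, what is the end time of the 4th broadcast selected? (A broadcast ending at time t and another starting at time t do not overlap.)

14

Sorted by end: (1,3)  (3,4)  (4,5)  (4,7)  (4,8)  (12,14)  (14,15)  (13,17)  (14,19)  (18,20)  (13,21)  (26,27)
take (1,3); take (3,4); take (4,5); skip (4,8); take (12,14); take (14,15); skip (14,19); take (18,20); skip (13,21); take (26,27).
Selected: (1,3) (3,4) (4,5) (12,14) (14,15) (18,20) (26,27)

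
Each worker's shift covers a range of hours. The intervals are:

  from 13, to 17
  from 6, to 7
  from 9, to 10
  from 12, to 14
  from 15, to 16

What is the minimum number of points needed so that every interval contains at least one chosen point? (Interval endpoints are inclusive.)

By right end: [6,7]  [9,10]  [12,14]  [15,16]  [13,17]
[6,7] uncovered → point at 7; [9,10] uncovered → point at 10; [12,14] uncovered → point at 14; [15,16] uncovered → point at 16.
Points: 7, 10, 14, 16 (4 total).

4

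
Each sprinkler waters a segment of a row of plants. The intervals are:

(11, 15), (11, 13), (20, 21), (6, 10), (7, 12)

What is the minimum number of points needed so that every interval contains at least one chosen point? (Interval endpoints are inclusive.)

Process intervals by earliest right end; each time one isn't hit yet, stab at its right endpoint.
By right end: [6,10]  [7,12]  [11,13]  [11,15]  [20,21]
[6,10] uncovered → point at 10; [11,13] uncovered → point at 13; [20,21] uncovered → point at 21.
Points: 10, 13, 21 (3 total).

3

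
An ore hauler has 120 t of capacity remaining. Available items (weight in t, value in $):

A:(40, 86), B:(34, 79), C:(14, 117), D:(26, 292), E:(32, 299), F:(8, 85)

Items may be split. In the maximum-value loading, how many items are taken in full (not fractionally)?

Order: D (292/26=11.23) > F (85/8=10.62) > E (299/32=9.34) > C (117/14=8.36) > B (79/34=2.32) > A (86/40=2.15)
Fill: take D (26 @ 292) → take F (8 @ 85) → take E (32 @ 299) → take C (14 @ 117) → take B (34 @ 79) → take 6/40 of A → 12.90; 120/120 used.
5 item(s) taken whole; one partial (take 6/40 of A).

5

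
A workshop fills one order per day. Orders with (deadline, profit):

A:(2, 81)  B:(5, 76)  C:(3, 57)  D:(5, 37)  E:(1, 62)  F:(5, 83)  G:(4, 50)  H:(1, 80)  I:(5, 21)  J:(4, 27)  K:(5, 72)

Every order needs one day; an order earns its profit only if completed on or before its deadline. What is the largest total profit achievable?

Take jobs in profit order; each goes to the latest open slot no later than its deadline.
Profit order: F=83 A=81 H=80 B=76 K=72 E=62 C=57 G=50 D=37 J=27 I=21
Assign: F→slot 5, A→slot 2, H→slot 1, B→slot 4, K→slot 3, E skipped, C skipped, G skipped, D skipped, J skipped, I skipped.
Slots: [1:H] [2:A] [3:K] [4:B] [5:F]
Profit = 80 + 81 + 72 + 76 + 83 = 392

392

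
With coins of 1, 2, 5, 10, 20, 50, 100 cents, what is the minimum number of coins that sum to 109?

4

Greedy: take as many of the largest coin as possible, then repeat with the remainder.
109 = 1×100 + 1×5 + 2×2
Total coins = 1 + 1 + 2 = 4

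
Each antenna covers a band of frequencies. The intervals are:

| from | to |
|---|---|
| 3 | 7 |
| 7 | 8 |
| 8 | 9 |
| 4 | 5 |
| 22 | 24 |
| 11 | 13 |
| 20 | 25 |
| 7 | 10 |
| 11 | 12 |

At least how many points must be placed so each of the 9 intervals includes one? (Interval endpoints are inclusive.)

4

Sorted: [4,5] [3,7] [7,8] [8,9] [7,10] [11,12] [11,13] [22,24] [20,25]
{[4,5],[3,7]} hit by 5; {[7,8],[8,9],[7,10]} hit by 8; {[11,12],[11,13]} hit by 12; {[22,24],[20,25]} hit by 24.
Points: 5, 8, 12, 24 (4 total).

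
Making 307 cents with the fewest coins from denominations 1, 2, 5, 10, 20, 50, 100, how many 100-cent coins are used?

3

307 = 3×100 + 1×5 + 1×2
Count of 100: 3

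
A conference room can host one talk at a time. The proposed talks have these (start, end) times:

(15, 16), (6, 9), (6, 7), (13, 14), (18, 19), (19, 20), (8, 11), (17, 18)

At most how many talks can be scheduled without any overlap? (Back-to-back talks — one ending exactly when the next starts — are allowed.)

Sort by end time and greedily take each interval whose start is ≥ the last chosen end.
Sorted by end: (6,7)  (6,9)  (8,11)  (13,14)  (15,16)  (17,18)  (18,19)  (19,20)
take (6,7); skip (6,9); take (8,11); take (13,14); take (15,16); take (17,18); take (18,19); take (19,20).
Selected 7 talks.

7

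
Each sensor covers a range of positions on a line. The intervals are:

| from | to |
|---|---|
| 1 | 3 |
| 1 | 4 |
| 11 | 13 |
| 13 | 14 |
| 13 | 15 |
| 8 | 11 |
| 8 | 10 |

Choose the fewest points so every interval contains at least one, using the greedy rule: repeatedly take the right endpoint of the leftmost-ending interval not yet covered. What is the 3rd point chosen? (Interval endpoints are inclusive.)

Process intervals by earliest right end; each time one isn't hit yet, stab at its right endpoint.
Sorted: [1,3] [1,4] [8,10] [8,11] [11,13] [13,14] [13,15]
{[1,3],[1,4]} hit by 3; {[8,10],[8,11]} hit by 10; {[11,13],[13,14],[13,15]} hit by 13.
Points: 3, 10, 13 (3 total).

13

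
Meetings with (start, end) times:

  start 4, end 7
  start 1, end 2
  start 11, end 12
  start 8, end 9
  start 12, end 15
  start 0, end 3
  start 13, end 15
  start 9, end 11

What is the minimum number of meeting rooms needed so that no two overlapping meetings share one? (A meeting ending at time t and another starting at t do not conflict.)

The answer is the maximum number of intervals overlapping at any instant.
Events (time:±→running): 0:+→1 1:+→2 … peak 2.

2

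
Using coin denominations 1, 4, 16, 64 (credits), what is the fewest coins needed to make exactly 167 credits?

8

167 = 2×64 + 2×16 + 1×4 + 3×1
Total coins = 2 + 2 + 1 + 3 = 8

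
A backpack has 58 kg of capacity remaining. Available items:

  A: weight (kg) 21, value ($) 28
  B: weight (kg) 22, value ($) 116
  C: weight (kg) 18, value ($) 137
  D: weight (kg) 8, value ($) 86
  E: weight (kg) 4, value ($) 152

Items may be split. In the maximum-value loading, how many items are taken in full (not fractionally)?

Order: E (152/4=38.00) > D (86/8=10.75) > C (137/18=7.61) > B (116/22=5.27) > A (28/21=1.33)
Fill: take E (4 @ 152) → take D (8 @ 86) → take C (18 @ 137) → take B (22 @ 116) → take 6/21 of A → 8.00; 58/58 used.
4 item(s) taken whole; one partial (take 6/21 of A).

4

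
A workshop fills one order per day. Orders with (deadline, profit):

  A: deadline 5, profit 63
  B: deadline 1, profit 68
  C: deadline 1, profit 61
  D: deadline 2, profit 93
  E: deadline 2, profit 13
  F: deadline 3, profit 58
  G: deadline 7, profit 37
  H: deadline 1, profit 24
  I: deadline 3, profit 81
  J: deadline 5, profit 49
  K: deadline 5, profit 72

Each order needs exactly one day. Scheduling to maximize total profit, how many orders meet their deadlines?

Take jobs in profit order; each goes to the latest open slot no later than its deadline.
By profit: D(d2,93), I(d3,81), K(d5,72), B(d1,68), A(d5,63), C(d1,61), F(d3,58), J(d5,49), G(d7,37), H(d1,24), E(d2,13)
D→slot 2; I→slot 3; K→slot 5; B→slot 1; A→slot 4; C skipped; F skipped; J skipped; G→slot 7; H skipped; E skipped.
6 of 11 scheduled.

6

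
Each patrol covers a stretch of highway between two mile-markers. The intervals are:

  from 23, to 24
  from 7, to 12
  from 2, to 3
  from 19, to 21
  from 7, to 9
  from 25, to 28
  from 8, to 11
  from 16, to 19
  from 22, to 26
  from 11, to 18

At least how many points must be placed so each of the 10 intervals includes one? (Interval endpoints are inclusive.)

Sort by right endpoint; whenever an interval is uncovered, place a point at its right end.
Sorted: [2,3] [7,9] [8,11] [7,12] [11,18] [16,19] [19,21] [23,24] [22,26] [25,28]
{[2,3]} hit by 3; {[7,9],[8,11],[7,12]} hit by 9; {[11,18],[16,19]} hit by 18; {[19,21]} hit by 21; {[23,24],[22,26]} hit by 24; {[25,28]} hit by 28.
Points: 3, 9, 18, 21, 24, 28 (6 total).

6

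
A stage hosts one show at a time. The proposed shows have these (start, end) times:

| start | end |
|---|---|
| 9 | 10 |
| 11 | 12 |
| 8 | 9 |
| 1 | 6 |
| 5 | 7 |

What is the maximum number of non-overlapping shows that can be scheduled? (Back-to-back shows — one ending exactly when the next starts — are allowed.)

4

Order by finish time; keep every interval that doesn't clash with the previous kept one.
Sorted by end: (1,6)  (5,7)  (8,9)  (9,10)  (11,12)
take (1,6); skip (5,7); take (8,9); take (9,10); take (11,12).
Selected 4 shows.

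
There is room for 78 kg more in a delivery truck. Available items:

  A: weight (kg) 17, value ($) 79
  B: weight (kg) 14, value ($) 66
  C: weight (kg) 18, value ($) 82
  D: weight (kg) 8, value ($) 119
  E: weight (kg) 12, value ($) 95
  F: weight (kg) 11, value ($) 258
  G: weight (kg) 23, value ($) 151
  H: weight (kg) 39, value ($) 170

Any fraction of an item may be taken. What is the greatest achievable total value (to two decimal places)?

735.47

Greedy by value/weight ratio, highest first.
Ratios (sorted): F 23.45, D 14.88, E 7.92, G 6.57, B 4.71, A 4.65, C 4.56, H 4.36
take F (11 @ 258); take D (8 @ 119); take E (12 @ 95); take G (23 @ 151); take B (14 @ 66); take 10/17 of A → 46.47. Capacity used 78/78.
Total value = 735.47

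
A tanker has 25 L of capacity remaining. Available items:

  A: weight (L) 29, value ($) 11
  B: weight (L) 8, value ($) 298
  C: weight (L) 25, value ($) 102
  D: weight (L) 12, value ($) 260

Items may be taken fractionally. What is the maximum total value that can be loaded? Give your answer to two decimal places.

578.40

Ratios (sorted): B 37.25, D 21.67, C 4.08, A 0.38
take B (8 @ 298); take D (12 @ 260); take 5/25 of C → 20.40. Capacity used 25/25.
Total value = 578.40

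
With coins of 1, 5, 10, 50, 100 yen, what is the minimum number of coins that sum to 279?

Use the largest denomination that fits, subtract, and repeat.
279 − 2×100→79 − 1×50→29 − 2×10→9 − 1×5→4 − 4×1→0
Total coins = 2 + 1 + 2 + 1 + 4 = 10

10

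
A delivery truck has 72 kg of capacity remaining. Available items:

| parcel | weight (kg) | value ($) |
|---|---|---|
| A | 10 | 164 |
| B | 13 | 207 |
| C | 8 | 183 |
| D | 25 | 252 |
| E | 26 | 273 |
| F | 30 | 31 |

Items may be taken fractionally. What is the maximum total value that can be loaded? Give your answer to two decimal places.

978.20

Ratios (sorted): C 22.88, A 16.40, B 15.92, E 10.50, D 10.08, F 1.03
take C (8 @ 183); take A (10 @ 164); take B (13 @ 207); take E (26 @ 273); take 15/25 of D → 151.20. Capacity used 72/72.
Total value = 978.20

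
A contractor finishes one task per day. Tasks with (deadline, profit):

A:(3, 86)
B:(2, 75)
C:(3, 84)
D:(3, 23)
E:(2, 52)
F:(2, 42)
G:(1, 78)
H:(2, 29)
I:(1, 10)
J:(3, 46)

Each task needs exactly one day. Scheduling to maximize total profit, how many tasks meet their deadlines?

3

Profit order: A=86 C=84 G=78 B=75 E=52 J=46 F=42 H=29 D=23 I=10
Assign: A→slot 3, C→slot 2, G→slot 1, B skipped, E skipped, J skipped, F skipped, H skipped, D skipped, I skipped.
Slots: [1:G] [2:C] [3:A]
3 of 10 scheduled.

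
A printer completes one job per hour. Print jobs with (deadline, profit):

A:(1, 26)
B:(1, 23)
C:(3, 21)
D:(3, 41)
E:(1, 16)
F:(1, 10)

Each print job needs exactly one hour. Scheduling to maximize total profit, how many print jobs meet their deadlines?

Sort by profit descending; place each in the latest free slot ≤ its deadline.
Profit order: D=41 A=26 B=23 C=21 E=16 F=10
Assign: D→slot 3, A→slot 1, B skipped, C→slot 2, E skipped, F skipped.
Slots: [1:A] [2:C] [3:D]
3 of 6 scheduled.

3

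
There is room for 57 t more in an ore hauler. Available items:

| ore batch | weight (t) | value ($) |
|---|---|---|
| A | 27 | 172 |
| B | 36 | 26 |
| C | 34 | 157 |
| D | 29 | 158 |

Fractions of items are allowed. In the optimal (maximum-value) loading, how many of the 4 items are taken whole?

Greedy by value/weight ratio, highest first.
Ratios (sorted): A 6.37, D 5.45, C 4.62, B 0.72
take A (27 @ 172); take D (29 @ 158); take 1/34 of C → 4.62. Capacity used 57/57.
2 item(s) taken whole; one partial (take 1/34 of C).

2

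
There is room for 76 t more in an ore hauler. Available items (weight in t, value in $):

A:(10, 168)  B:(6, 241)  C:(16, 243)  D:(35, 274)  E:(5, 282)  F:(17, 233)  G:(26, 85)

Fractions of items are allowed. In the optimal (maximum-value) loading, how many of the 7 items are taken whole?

Order: E (282/5=56.40) > B (241/6=40.17) > A (168/10=16.80) > C (243/16=15.19) > F (233/17=13.71) > D (274/35=7.83) > G (85/26=3.27)
Fill: take E (5 @ 282) → take B (6 @ 241) → take A (10 @ 168) → take C (16 @ 243) → take F (17 @ 233) → take 22/35 of D → 172.23; 76/76 used.
5 item(s) taken whole; one partial (take 22/35 of D).

5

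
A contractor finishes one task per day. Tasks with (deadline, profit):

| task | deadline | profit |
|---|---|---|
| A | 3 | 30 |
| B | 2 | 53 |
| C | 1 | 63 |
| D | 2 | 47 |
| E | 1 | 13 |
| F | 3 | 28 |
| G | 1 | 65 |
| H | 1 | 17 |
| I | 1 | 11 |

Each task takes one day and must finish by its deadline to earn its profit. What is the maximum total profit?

148

Sort by profit descending; place each in the latest free slot ≤ its deadline.
Profit order: G=65 C=63 B=53 D=47 A=30 F=28 H=17 E=13 I=11
Assign: G→slot 1, C skipped, B→slot 2, D skipped, A→slot 3, F skipped, H skipped, E skipped, I skipped.
Slots: [1:G] [2:B] [3:A]
Profit = 65 + 53 + 30 = 148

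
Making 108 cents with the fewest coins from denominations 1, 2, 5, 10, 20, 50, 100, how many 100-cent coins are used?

1

108 − 1×100→8 − 1×5→3 − 1×2→1 − 1×1→0
Count of 100: 1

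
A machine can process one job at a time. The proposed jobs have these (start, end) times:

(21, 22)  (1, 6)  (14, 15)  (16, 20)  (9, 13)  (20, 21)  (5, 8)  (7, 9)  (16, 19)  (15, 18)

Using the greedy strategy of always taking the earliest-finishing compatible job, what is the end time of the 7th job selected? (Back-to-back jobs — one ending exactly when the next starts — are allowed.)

Order by finish time; keep every interval that doesn't clash with the previous kept one.
By end time: (1,6), (5,8), (7,9), (9,13), (14,15), (15,18), (16,19), (16,20), (20,21), (21,22).
Pick (1,6); next start ≥ 6 → (7,9); next start ≥ 9 → (9,13); next start ≥ 13 → (14,15); next start ≥ 15 → (15,18); next start ≥ 18 → (20,21); next start ≥ 21 → (21,22).
Selected: (1,6) (7,9) (9,13) (14,15) (15,18) (20,21) (21,22)

22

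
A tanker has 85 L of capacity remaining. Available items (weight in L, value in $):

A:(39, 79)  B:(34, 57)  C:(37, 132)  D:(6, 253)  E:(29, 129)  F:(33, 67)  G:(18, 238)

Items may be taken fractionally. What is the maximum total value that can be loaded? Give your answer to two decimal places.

734.16

Order: D (253/6=42.17) > G (238/18=13.22) > E (129/29=4.45) > C (132/37=3.57) > F (67/33=2.03) > A (79/39=2.03) > B (57/34=1.68)
Fill: take D (6 @ 253) → take G (18 @ 238) → take E (29 @ 129) → take 32/37 of C → 114.16; 85/85 used.
Total value = 734.16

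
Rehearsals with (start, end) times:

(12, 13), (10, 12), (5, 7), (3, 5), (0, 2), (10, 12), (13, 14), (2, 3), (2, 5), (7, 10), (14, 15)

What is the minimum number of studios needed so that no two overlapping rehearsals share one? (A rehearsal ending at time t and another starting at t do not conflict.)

2

Count concurrent intervals with a sweep; the peak is the room count.
starts: [0, 2, 2, 3, 5, 7, 10, 10, 12, 13, 14]
ends:   [2, 3, 5, 5, 7, 10, 12, 12, 13, 14, 15]
s0→1 e2→0 s2→1 s2→2  — peak 2.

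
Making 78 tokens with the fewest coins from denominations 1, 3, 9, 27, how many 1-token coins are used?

0

Use the largest denomination that fits, subtract, and repeat.
78 − 2×27→24 − 2×9→6 − 2×3→0
Count of 1: 0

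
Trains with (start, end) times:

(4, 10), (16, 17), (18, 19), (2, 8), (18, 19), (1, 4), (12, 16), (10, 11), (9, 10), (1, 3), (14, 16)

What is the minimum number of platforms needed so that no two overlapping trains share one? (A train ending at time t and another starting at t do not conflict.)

3

The answer is the maximum number of intervals overlapping at any instant.
starts: [1, 1, 2, 4, 9, 10, 12, 14, 16, 18, 18]
ends:   [3, 4, 8, 10, 10, 11, 16, 16, 17, 19, 19]
s1→1 s1→2 s2→3  — peak 3.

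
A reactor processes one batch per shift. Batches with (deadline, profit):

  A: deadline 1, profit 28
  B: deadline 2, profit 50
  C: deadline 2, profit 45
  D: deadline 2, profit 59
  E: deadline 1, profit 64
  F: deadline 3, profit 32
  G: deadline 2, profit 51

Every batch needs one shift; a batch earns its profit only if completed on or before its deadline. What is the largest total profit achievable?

Take jobs in profit order; each goes to the latest open slot no later than its deadline.
Profit order: E=64 D=59 G=51 B=50 C=45 F=32 A=28
Assign: E→slot 1, D→slot 2, G skipped, B skipped, C skipped, F→slot 3, A skipped.
Slots: [1:E] [2:D] [3:F]
Profit = 64 + 59 + 32 = 155

155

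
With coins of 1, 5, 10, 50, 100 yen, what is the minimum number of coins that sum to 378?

Use the largest denomination that fits, subtract, and repeat.
378 = 3×100 + 1×50 + 2×10 + 1×5 + 3×1
Total coins = 3 + 1 + 2 + 1 + 3 = 10

10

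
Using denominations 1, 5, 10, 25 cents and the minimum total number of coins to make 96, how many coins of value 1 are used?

96 = 3×25 + 2×10 + 1×1
Count of 1: 1

1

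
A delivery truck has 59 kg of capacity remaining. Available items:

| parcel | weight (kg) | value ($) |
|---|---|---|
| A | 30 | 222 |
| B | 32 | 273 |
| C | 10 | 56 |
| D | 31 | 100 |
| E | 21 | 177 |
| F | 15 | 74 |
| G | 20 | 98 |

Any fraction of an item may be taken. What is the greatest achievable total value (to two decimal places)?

494.40

Greedy by value/weight ratio, highest first.
Order: B (273/32=8.53) > E (177/21=8.43) > A (222/30=7.40) > C (56/10=5.60) > F (74/15=4.93) > G (98/20=4.90) > D (100/31=3.23)
Fill: take B (32 @ 273) → take E (21 @ 177) → take 6/30 of A → 44.40; 59/59 used.
Total value = 494.40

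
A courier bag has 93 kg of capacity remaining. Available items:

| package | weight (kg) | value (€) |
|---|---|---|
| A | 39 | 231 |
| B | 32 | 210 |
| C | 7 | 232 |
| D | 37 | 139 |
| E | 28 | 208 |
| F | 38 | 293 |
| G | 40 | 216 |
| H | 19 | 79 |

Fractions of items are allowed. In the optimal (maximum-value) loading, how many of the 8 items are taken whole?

3

Greedy by value/weight ratio, highest first.
Order: C (232/7=33.14) > F (293/38=7.71) > E (208/28=7.43) > B (210/32=6.56) > A (231/39=5.92) > G (216/40=5.40) > H (79/19=4.16) > D (139/37=3.76)
Fill: take C (7 @ 232) → take F (38 @ 293) → take E (28 @ 208) → take 20/32 of B → 131.25; 93/93 used.
3 item(s) taken whole; one partial (take 20/32 of B).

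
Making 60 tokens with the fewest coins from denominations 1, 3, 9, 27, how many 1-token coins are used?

60 = 2×27 + 2×3
Count of 1: 0

0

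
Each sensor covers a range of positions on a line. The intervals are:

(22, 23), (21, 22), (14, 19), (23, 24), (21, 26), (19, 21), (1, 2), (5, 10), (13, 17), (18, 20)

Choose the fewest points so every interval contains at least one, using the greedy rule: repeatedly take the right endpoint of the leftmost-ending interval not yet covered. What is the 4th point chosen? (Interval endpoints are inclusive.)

20

Sorted: [1,2] [5,10] [13,17] [14,19] [18,20] [19,21] [21,22] [22,23] [23,24] [21,26]
{[1,2]} hit by 2; {[5,10]} hit by 10; {[13,17],[14,19]} hit by 17; {[18,20],[19,21]} hit by 20; {[21,22],[22,23]} hit by 22; {[23,24],[21,26]} hit by 24.
Points: 2, 10, 17, 20, 22, 24 (6 total).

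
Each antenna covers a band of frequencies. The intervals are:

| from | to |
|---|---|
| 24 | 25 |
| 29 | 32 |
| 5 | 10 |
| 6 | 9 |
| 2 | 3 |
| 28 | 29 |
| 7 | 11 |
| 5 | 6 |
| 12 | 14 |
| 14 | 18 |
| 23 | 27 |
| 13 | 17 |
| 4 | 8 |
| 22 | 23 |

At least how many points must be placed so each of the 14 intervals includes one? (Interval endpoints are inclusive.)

Sorted: [2,3] [5,6] [4,8] [6,9] [5,10] [7,11] [12,14] [13,17] [14,18] [22,23] [24,25] [23,27] [28,29] [29,32]
{[2,3]} hit by 3; {[5,6],[4,8],[6,9],[5,10]} hit by 6; {[7,11]} hit by 11; {[12,14],[13,17],[14,18]} hit by 14; {[22,23]} hit by 23; {[24,25],[23,27]} hit by 25; {[28,29],[29,32]} hit by 29.
Points: 3, 6, 11, 14, 23, 25, 29 (7 total).

7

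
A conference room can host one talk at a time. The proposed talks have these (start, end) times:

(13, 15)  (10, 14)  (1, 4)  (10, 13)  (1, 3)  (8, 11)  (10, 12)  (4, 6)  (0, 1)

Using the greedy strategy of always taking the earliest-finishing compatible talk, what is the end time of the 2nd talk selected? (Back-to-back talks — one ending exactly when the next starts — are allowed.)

3

Greedy by earliest finish: after sorting by end time, pick each interval compatible with the last pick.
Sorted by end: (0,1)  (1,3)  (1,4)  (4,6)  (8,11)  (10,12)  (10,13)  (10,14)  (13,15)
take (0,1); take (1,3); skip (1,4); take (4,6); take (8,11); take (13,15).
Selected: (0,1) (1,3) (4,6) (8,11) (13,15)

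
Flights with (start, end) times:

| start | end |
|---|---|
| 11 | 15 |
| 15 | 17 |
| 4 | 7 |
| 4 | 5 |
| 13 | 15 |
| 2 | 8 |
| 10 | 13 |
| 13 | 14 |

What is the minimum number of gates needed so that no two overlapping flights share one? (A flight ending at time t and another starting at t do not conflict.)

Count concurrent intervals with a sweep; the peak is the room count.
starts: [2, 4, 4, 10, 11, 13, 13, 15]
ends:   [5, 7, 8, 13, 14, 15, 15, 17]
s2→1 s4→2 s4→3  — peak 3.

3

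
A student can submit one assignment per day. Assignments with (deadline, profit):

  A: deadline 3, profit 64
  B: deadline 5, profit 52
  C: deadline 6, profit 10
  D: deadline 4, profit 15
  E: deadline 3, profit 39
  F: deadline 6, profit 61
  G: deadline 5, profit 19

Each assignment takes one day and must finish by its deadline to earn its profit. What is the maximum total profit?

Take jobs in profit order; each goes to the latest open slot no later than its deadline.
Profit order: A=64 F=61 B=52 E=39 G=19 D=15 C=10
Assign: A→slot 3, F→slot 6, B→slot 5, E→slot 2, G→slot 4, D→slot 1, C skipped.
Slots: [1:D] [2:E] [3:A] [4:G] [5:B] [6:F]
Profit = 15 + 39 + 64 + 19 + 52 + 61 = 250

250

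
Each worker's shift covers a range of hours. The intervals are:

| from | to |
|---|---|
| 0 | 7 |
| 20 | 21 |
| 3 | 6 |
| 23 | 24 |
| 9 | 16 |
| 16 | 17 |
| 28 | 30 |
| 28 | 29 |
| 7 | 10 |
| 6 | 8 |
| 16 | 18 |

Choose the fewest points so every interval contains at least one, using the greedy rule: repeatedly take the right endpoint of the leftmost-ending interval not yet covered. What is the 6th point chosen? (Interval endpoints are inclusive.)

Sort by right endpoint; whenever an interval is uncovered, place a point at its right end.
By right end: [3,6]  [0,7]  [6,8]  [7,10]  [9,16]  [16,17]  [16,18]  [20,21]  [23,24]  [28,29]  [28,30]
[3,6] uncovered → point at 6; [7,10] uncovered → point at 10; [16,17] uncovered → point at 17; [20,21] uncovered → point at 21; [23,24] uncovered → point at 24; [28,29] uncovered → point at 29.
Points: 6, 10, 17, 21, 24, 29 (6 total).

29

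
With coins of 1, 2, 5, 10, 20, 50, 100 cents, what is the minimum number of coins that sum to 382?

7

Greedy: take as many of the largest coin as possible, then repeat with the remainder.
382 = 3×100 + 1×50 + 1×20 + 1×10 + 1×2
Total coins = 3 + 1 + 1 + 1 + 1 = 7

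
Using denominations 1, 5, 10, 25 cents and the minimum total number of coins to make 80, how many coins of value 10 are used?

Greedy: take as many of the largest coin as possible, then repeat with the remainder.
80 = 3×25 + 1×5
Count of 10: 0

0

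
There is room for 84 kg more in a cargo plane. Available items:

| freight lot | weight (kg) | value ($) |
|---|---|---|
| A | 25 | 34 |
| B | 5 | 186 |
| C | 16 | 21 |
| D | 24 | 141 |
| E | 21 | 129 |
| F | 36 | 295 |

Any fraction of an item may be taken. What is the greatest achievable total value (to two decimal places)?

Order: B (186/5=37.20) > F (295/36=8.19) > E (129/21=6.14) > D (141/24=5.88) > A (34/25=1.36) > C (21/16=1.31)
Fill: take B (5 @ 186) → take F (36 @ 295) → take E (21 @ 129) → take 22/24 of D → 129.25; 84/84 used.
Total value = 739.25

739.25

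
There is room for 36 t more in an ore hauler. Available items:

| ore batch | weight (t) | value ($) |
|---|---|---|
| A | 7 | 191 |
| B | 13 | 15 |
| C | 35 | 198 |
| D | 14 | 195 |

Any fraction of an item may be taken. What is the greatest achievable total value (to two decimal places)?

470.86

Order: A (191/7=27.29) > D (195/14=13.93) > C (198/35=5.66) > B (15/13=1.15)
Fill: take A (7 @ 191) → take D (14 @ 195) → take 15/35 of C → 84.86; 36/36 used.
Total value = 470.86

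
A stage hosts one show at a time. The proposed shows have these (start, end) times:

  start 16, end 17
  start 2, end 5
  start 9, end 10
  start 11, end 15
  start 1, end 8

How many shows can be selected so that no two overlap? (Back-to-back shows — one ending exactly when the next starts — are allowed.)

By end time: (2,5), (1,8), (9,10), (11,15), (16,17).
Pick (2,5); next start ≥ 5 → (9,10); next start ≥ 10 → (11,15); next start ≥ 15 → (16,17).
Selected 4 shows.

4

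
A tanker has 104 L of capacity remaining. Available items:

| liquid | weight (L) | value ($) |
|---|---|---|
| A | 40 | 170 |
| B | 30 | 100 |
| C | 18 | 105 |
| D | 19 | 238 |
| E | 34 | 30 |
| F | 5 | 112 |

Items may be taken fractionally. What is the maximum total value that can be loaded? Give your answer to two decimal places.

Sort by value per unit weight and fill in that order.
Ratios (sorted): F 22.40, D 12.53, C 5.83, A 4.25, B 3.33, E 0.88
take F (5 @ 112); take D (19 @ 238); take C (18 @ 105); take A (40 @ 170); take 22/30 of B → 73.33. Capacity used 104/104.
Total value = 698.33

698.33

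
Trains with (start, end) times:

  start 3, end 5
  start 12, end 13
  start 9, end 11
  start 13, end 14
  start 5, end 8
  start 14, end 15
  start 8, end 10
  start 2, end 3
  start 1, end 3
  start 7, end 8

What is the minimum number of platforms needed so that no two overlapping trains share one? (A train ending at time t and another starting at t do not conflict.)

Count concurrent intervals with a sweep; the peak is the room count.
starts: [1, 2, 3, 5, 7, 8, 9, 12, 13, 14]
ends:   [3, 3, 5, 8, 8, 10, 11, 13, 14, 15]
s1→1 s2→2  — peak 2.

2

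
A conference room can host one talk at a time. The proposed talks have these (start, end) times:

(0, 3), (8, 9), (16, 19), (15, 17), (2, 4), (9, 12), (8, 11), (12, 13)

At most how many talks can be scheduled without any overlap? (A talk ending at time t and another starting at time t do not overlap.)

Sort by end time and greedily take each interval whose start is ≥ the last chosen end.
By end time: (0,3), (2,4), (8,9), (8,11), (9,12), (12,13), (15,17), (16,19).
Pick (0,3); next start ≥ 3 → (8,9); next start ≥ 9 → (9,12); next start ≥ 12 → (12,13); next start ≥ 13 → (15,17).
Selected 5 talks.

5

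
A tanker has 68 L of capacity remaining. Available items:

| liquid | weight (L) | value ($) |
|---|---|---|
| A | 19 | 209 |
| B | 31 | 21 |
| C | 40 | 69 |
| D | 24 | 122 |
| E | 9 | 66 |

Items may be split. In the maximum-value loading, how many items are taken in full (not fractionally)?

3

Greedy by value/weight ratio, highest first.
Ratios (sorted): A 11.00, E 7.33, D 5.08, C 1.73, B 0.68
take A (19 @ 209); take E (9 @ 66); take D (24 @ 122); take 16/40 of C → 27.60. Capacity used 68/68.
3 item(s) taken whole; one partial (take 16/40 of C).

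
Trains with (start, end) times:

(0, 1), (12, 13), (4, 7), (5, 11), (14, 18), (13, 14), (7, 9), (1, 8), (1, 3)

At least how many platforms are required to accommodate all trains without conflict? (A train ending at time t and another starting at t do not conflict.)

3

Events (time:±→running): 0:+→1 1:-→0 1:+→1 1:+→2 3:-→1 4:+→2 5:+→3 … peak 3.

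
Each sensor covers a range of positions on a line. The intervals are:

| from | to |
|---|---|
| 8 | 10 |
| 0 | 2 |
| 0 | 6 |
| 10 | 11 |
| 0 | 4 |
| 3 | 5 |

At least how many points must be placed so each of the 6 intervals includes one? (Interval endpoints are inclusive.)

Sort by right endpoint; whenever an interval is uncovered, place a point at its right end.
Sorted: [0,2] [0,4] [3,5] [0,6] [8,10] [10,11]
{[0,2],[0,4]} hit by 2; {[3,5],[0,6]} hit by 5; {[8,10],[10,11]} hit by 10.
Points: 2, 5, 10 (3 total).

3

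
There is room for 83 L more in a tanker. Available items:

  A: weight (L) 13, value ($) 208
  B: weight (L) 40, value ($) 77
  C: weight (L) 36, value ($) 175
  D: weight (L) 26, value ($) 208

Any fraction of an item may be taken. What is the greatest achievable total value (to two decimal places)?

Greedy by value/weight ratio, highest first.
Ratios (sorted): A 16.00, D 8.00, C 4.86, B 1.93
take A (13 @ 208); take D (26 @ 208); take C (36 @ 175); take 8/40 of B → 15.40. Capacity used 83/83.
Total value = 606.40

606.40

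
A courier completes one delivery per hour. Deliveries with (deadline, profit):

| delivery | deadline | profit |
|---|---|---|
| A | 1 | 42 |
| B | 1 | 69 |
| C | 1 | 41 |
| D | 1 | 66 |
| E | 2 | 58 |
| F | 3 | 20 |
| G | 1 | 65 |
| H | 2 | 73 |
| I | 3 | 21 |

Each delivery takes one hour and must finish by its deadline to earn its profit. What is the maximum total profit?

By profit: H(d2,73), B(d1,69), D(d1,66), G(d1,65), E(d2,58), A(d1,42), C(d1,41), I(d3,21), F(d3,20)
H→slot 2; B→slot 1; D skipped; G skipped; E skipped; A skipped; C skipped; I→slot 3; F skipped.
Profit = 69 + 73 + 21 = 163

163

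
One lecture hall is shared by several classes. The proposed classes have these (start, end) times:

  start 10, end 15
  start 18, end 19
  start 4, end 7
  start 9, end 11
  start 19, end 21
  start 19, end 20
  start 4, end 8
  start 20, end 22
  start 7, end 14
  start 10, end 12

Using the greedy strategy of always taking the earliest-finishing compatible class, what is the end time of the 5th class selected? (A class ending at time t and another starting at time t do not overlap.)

22

Order by finish time; keep every interval that doesn't clash with the previous kept one.
By end time: (4,7), (4,8), (9,11), (10,12), (7,14), (10,15), (18,19), (19,20), (19,21), (20,22).
Pick (4,7); next start ≥ 7 → (9,11); next start ≥ 11 → (18,19); next start ≥ 19 → (19,20); next start ≥ 20 → (20,22).
Selected: (4,7) (9,11) (18,19) (19,20) (20,22)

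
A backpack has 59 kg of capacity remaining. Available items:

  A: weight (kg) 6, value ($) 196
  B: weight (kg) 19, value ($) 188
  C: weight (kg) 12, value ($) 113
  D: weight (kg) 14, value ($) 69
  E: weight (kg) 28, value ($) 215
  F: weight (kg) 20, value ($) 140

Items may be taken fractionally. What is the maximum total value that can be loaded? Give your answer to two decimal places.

Sort by value per unit weight and fill in that order.
Order: A (196/6=32.67) > B (188/19=9.89) > C (113/12=9.42) > E (215/28=7.68) > F (140/20=7.00) > D (69/14=4.93)
Fill: take A (6 @ 196) → take B (19 @ 188) → take C (12 @ 113) → take 22/28 of E → 168.93; 59/59 used.
Total value = 665.93

665.93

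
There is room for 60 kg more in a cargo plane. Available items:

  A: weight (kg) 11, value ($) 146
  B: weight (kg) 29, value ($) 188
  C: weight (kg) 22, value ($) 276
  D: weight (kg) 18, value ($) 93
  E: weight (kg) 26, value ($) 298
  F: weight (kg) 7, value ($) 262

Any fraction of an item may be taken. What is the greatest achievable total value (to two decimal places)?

913.23

Greedy by value/weight ratio, highest first.
Ratios (sorted): F 37.43, A 13.27, C 12.55, E 11.46, B 6.48, D 5.17
take F (7 @ 262); take A (11 @ 146); take C (22 @ 276); take 20/26 of E → 229.23. Capacity used 60/60.
Total value = 913.23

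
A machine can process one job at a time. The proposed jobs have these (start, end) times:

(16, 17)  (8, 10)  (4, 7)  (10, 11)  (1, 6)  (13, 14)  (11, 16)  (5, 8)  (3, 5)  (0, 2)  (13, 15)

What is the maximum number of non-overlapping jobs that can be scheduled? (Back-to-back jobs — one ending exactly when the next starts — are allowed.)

Sort by end time and greedily take each interval whose start is ≥ the last chosen end.
Sorted by end: (0,2)  (3,5)  (1,6)  (4,7)  (5,8)  (8,10)  (10,11)  (13,14)  (13,15)  (11,16)  (16,17)
take (0,2); take (3,5); skip (4,7); take (5,8); take (8,10); take (10,11); take (13,14); take (16,17).
Selected 7 jobs.

7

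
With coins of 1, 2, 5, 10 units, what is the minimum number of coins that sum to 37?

5

37 = 3×10 + 1×5 + 1×2
Total coins = 3 + 1 + 1 = 5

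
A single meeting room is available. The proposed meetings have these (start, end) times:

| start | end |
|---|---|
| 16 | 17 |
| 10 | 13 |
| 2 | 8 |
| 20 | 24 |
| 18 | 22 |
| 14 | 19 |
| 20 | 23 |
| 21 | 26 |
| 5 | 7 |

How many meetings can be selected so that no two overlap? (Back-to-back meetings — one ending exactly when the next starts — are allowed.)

4

Greedy by earliest finish: after sorting by end time, pick each interval compatible with the last pick.
By end time: (5,7), (2,8), (10,13), (16,17), (14,19), (18,22), (20,23), (20,24), (21,26).
Pick (5,7); next start ≥ 7 → (10,13); next start ≥ 13 → (16,17); next start ≥ 17 → (18,22).
Selected 4 meetings.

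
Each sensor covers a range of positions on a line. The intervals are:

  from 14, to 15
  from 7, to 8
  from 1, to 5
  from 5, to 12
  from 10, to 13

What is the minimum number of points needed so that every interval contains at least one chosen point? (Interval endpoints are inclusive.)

4

Sort by right endpoint; whenever an interval is uncovered, place a point at its right end.
By right end: [1,5]  [7,8]  [5,12]  [10,13]  [14,15]
[1,5] uncovered → point at 5; [7,8] uncovered → point at 8; [10,13] uncovered → point at 13; [14,15] uncovered → point at 15.
Points: 5, 8, 13, 15 (4 total).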